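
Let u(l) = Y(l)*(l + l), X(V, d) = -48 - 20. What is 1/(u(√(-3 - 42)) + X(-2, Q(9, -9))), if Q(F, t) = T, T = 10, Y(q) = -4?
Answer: I/(4*(-17*I + 6*√5)) ≈ -0.0090618 + 0.0071516*I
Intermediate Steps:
Q(F, t) = 10
X(V, d) = -68
u(l) = -8*l (u(l) = -4*(l + l) = -8*l)
1/(u(√(-3 - 42)) + X(-2, Q(9, -9))) = 1/(-8*√(-3 - 42) - 68) = 1/(-24*I*√5 - 68) = 1/(-68 - 24*I*√5)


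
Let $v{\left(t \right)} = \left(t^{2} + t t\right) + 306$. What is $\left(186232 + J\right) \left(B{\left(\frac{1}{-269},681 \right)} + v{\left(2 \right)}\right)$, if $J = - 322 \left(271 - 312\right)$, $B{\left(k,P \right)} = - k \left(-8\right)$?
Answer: $\frac{16843796772}{269} \approx 6.2616 \cdot 10^{7}$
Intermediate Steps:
$B{\left(k,P \right)} = 8 k$
$J = 13202$ ($J = \left(-322\right) \left(-41\right) = 13202$)
$v{\left(t \right)} = 306 + 2 t^{2}$ ($v{\left(t \right)} = \left(t^{2} + t^{2}\right) + 306 = 2 t^{2} + 306 = 306 + 2 t^{2}$)
$\left(186232 + J\right) \left(B{\left(\frac{1}{-269},681 \right)} + v{\left(2 \right)}\right) = \left(186232 + 13202\right) \left(\frac{8}{-269} + \left(306 + 2 \cdot 2^{2}\right)\right) = 199434 \left(8 \left(- \frac{1}{269}\right) + \left(306 + 2 \cdot 4\right)\right) = 199434 \left(- \frac{8}{269} + \left(306 + 8\right)\right) = 199434 \left(- \frac{8}{269} + 314\right) = 199434 \cdot \frac{84458}{269} = \frac{16843796772}{269}$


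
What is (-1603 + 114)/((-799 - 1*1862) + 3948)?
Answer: -1489/1287 ≈ -1.1570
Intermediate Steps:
(-1603 + 114)/((-799 - 1*1862) + 3948) = -1489/((-799 - 1862) + 3948) = -1489/(-2661 + 3948) = -1489/1287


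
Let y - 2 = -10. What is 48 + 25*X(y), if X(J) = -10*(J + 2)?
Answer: 1548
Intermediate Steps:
y = -8 (y = 2 - 10 = -8)
X(J) = -20 - 10*J (X(J) = -10*(2 + J) = -20 - 10*J)
48 + 25*X(y) = 48 + 25*(-20 - 10*(-8)) = 48 + 25*(-20 + 80) = 48 + 25*60 = 48 + 1500 = 1548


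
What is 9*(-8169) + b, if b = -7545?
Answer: -81066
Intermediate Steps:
9*(-8169) + b = 9*(-8169) - 7545 = -73521 - 7545 = -81066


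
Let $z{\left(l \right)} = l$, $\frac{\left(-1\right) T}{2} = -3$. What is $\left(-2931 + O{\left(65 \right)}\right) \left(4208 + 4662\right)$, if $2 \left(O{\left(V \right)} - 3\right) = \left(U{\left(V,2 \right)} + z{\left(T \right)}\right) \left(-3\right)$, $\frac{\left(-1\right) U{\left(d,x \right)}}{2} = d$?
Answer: $-24321540$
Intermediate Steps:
$T = 6$ ($T = \left(-2\right) \left(-3\right) = 6$)
$U{\left(d,x \right)} = - 2 d$
$O{\left(V \right)} = -6 + 3 V$ ($O{\left(V \right)} = 3 + \frac{\left(- 2 V + 6\right) \left(-3\right)}{2} = 3 + \frac{\left(6 - 2 V\right) \left(-3\right)}{2} = 3 + \frac{-18 + 6 V}{2} = 3 + \left(-9 + 3 V\right) = -6 + 3 V$)
$\left(-2931 + O{\left(65 \right)}\right) \left(4208 + 4662\right) = \left(-2931 + \left(-6 + 3 \cdot 65\right)\right) \left(4208 + 4662\right) = \left(-2931 + \left(-6 + 195\right)\right) 8870 = \left(-2931 + 189\right) 8870 = \left(-2742\right) 8870 = -24321540$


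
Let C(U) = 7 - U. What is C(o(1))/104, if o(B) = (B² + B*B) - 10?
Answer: 15/104 ≈ 0.14423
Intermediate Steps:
o(B) = -10 + 2*B² (o(B) = (B² + B²) - 10 = 2*B² - 10 = -10 + 2*B²)
C(o(1))/104 = (7 - (-10 + 2*1²))/104 = (7 - (-10 + 2*1))*(1/104) = (7 - (-10 + 2))*(1/104) = (7 - 1*(-8))*(1/104) = (7 + 8)*(1/104) = 15*(1/104) = 15/104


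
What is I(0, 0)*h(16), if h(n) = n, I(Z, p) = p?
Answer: 0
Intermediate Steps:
I(0, 0)*h(16) = 0*16 = 0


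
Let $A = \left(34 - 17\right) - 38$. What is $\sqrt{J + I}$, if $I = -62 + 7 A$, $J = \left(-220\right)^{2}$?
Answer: $\sqrt{48191} \approx 219.52$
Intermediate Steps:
$A = -21$ ($A = 17 - 38 = -21$)
$J = 48400$
$I = -209$ ($I = -62 + 7 \left(-21\right) = -62 - 147 = -209$)
$\sqrt{J + I} = \sqrt{48400 - 209} = \sqrt{48191}$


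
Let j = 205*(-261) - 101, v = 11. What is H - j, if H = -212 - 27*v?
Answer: 53097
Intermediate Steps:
j = -53606 (j = -53505 - 101 = -53606)
H = -509 (H = -212 - 27*11 = -212 - 297 = -509)
H - j = -509 - 1*(-53606) = -509 + 53606 = 53097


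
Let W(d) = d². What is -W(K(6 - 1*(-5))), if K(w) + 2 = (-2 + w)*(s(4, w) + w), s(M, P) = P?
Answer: -38416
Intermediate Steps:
K(w) = -2 + 2*w*(-2 + w) (K(w) = -2 + (-2 + w)*(w + w) = -2 + (-2 + w)*(2*w) = -2 + 2*w*(-2 + w))
-W(K(6 - 1*(-5))) = -(-2 - 4*(6 - 1*(-5)) + 2*(6 - 1*(-5))²)² = -(-2 - 4*(6 + 5) + 2*(6 + 5)²)² = -(-2 - 4*11 + 2*11²)² = -(-2 - 44 + 2*121)² = -(-2 - 44 + 242)² = -1*196² = -1*38416 = -38416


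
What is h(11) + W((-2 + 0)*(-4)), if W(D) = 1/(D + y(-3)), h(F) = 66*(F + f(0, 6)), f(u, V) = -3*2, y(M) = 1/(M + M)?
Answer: 15516/47 ≈ 330.13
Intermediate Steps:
y(M) = 1/(2*M)
f(u, V) = -6
h(F) = -396 + 66*F (h(F) = 66*(F - 6) = 66*(-6 + F) = -396 + 66*F)
W(D) = 1/(-⅙ + D) (W(D) = 1/(D + (½)/(-3)) = 1/(D + (½)*(-⅓)) = 1/(D - ⅙) = 1/(-⅙ + D))
h(11) + W((-2 + 0)*(-4)) = (-396 + 66*11) + 6/(-1 + 6*((-2 + 0)*(-4))) = (-396 + 726) + 6/(-1 + 6*(-2*(-4))) = 330 + 6/(-1 + 6*8) = 330 + 6/(-1 + 48) = 330 + 6/47 = 15516/47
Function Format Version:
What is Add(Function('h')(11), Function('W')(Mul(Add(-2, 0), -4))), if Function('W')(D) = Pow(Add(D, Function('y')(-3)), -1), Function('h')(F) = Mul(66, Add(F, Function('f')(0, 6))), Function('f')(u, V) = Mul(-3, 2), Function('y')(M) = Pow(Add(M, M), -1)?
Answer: Rational(15516, 47) ≈ 330.13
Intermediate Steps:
Function('y')(M) = Mul(Rational(1, 2), Pow(M, -1)) (Function('y')(M) = Pow(Mul(2, M), -1) = Mul(Rational(1, 2), Pow(M, -1)))
Function('f')(u, V) = -6
Function('h')(F) = Add(-396, Mul(66, F)) (Function('h')(F) = Mul(66, Add(F, -6)) = Mul(66, Add(-6, F)) = Add(-396, Mul(66, F)))
Function('W')(D) = Pow(Add(Rational(-1, 6), D), -1) (Function('W')(D) = Pow(Add(D, Mul(Rational(1, 2), Pow(-3, -1))), -1) = Pow(Add(D, Mul(Rational(1, 2), Rational(-1, 3))), -1) = Pow(Add(D, Rational(-1, 6)), -1) = Pow(Add(Rational(-1, 6), D), -1))
Add(Function('h')(11), Function('W')(Mul(Add(-2, 0), -4))) = Add(Add(-396, Mul(66, 11)), Mul(6, Pow(Add(-1, Mul(6, Mul(Add(-2, 0), -4))), -1))) = Add(Add(-396, 726), Mul(6, Pow(Add(-1, Mul(6, Mul(-2, -4))), -1))) = Add(330, Mul(6, Pow(Add(-1, Mul(6, 8)), -1))) = Add(330, Mul(6, Pow(Add(-1, 48), -1))) = Add(330, Mul(6, Pow(47, -1))) = Add(330, Mul(6, Rational(1, 47))) = Add(330, Rational(6, 47)) = Rational(15516, 47)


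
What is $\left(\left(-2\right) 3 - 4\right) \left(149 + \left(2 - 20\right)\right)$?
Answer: $-1310$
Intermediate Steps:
$\left(\left(-2\right) 3 - 4\right) \left(149 + \left(2 - 20\right)\right) = \left(-6 - 4\right) \left(149 + \left(2 - 20\right)\right) = - 10 \left(149 - 18\right) = \left(-10\right) 131 = -1310$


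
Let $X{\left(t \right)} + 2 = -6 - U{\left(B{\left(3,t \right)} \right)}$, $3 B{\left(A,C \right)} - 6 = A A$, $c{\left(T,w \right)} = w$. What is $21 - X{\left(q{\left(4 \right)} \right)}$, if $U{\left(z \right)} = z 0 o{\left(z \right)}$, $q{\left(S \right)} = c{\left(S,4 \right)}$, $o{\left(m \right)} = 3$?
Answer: $29$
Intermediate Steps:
$B{\left(A,C \right)} = 2 + \frac{A^{2}}{3}$ ($B{\left(A,C \right)} = 2 + \frac{A A}{3} = 2 + \frac{A^{2}}{3}$)
$q{\left(S \right)} = 4$
$U{\left(z \right)} = 0$ ($U{\left(z \right)} = z 0 \cdot 3 = 0 \cdot 3 = 0$)
$X{\left(t \right)} = -8$ ($X{\left(t \right)} = -2 - 6 = -8$)
$21 - X{\left(q{\left(4 \right)} \right)} = 21 - -8 = 21 + 8 = 29$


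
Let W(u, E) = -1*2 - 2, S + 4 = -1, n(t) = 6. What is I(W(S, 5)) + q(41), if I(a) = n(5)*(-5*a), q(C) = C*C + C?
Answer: 1842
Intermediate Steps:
S = -5 (S = -4 - 1 = -5)
W(u, E) = -4 (W(u, E) = -2 - 2 = -4)
q(C) = C + C² (q(C) = C² + C = C + C²)
I(a) = -30*a (I(a) = 6*(-5*a) = -30*a)
I(W(S, 5)) + q(41) = -30*(-4) + 41*(1 + 41) = 120 + 41*42 = 120 + 1722 = 1842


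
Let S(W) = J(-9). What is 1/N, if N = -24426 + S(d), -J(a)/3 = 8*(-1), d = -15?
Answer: -1/24402 ≈ -4.0980e-5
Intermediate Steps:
J(a) = 24 (J(a) = -24*(-1) = -3*(-8) = 24)
S(W) = 24
N = -24402 (N = -24426 + 24 = -24402)
1/N = 1/(-24402) = -1/24402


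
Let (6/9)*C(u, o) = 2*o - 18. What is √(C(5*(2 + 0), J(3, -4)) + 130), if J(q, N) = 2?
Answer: √109 ≈ 10.440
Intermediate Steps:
C(u, o) = -27 + 3*o (C(u, o) = 3*(2*o - 18)/2 = 3*(-18 + 2*o)/2 = -27 + 3*o)
√(C(5*(2 + 0), J(3, -4)) + 130) = √((-27 + 3*2) + 130) = √((-27 + 6) + 130) = √(-21 + 130) = √109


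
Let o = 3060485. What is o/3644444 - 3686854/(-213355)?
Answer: 14089502716351/777560349620 ≈ 18.120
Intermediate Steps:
o/3644444 - 3686854/(-213355) = 3060485/3644444 - 3686854/(-213355) = 3060485*(1/3644444) - 3686854*(-1/213355) = 3060485/3644444 + 3686854/213355 = 14089502716351/777560349620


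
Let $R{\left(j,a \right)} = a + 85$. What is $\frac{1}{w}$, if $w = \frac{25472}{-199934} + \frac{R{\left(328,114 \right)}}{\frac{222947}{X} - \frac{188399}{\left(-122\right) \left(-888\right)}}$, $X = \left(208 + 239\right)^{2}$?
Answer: $- \frac{449539256374411}{143598389913097552} \approx -0.0031305$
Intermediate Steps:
$R{\left(j,a \right)} = 85 + a$
$X = 199809$ ($X = 447^{2} = 199809$)
$w = - \frac{143598389913097552}{449539256374411}$ ($w = \frac{25472}{-199934} + \frac{85 + 114}{\frac{222947}{199809} - \frac{188399}{\left(-122\right) \left(-888\right)}} = 25472 \left(- \frac{1}{199934}\right) + \frac{199}{222947 \cdot \frac{1}{199809} - \frac{188399}{108336}} = - \frac{12736}{99967} + \frac{199}{\frac{222947}{199809} - \frac{188399}{108336}} = - \frac{12736}{99967} + \frac{199}{- \frac{4496876533}{7215502608}} = - \frac{12736}{99967} + 199 \left(- \frac{7215502608}{4496876533}\right) = - \frac{12736}{99967} - \frac{1435885018992}{4496876533} = - \frac{143598389913097552}{449539256374411} \approx -319.43$)
$\frac{1}{w} = \frac{1}{- \frac{143598389913097552}{449539256374411}} = - \frac{449539256374411}{143598389913097552}$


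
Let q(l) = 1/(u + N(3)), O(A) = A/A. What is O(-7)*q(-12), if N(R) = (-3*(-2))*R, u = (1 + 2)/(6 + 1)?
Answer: 7/129 ≈ 0.054264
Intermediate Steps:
u = 3/7 ≈ 0.42857
O(A) = 1
N(R) = 6*R
q(l) = 7/129 (q(l) = 1/(3/7 + 6*3) = 1/(3/7 + 18) = 1/(129/7) = 7/129)
O(-7)*q(-12) = 1*(7/129) = 7/129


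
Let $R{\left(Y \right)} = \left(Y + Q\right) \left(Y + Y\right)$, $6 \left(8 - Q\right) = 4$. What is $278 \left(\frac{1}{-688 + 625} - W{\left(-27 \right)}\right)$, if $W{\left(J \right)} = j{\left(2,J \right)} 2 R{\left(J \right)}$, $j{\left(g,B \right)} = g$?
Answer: $- \frac{74399750}{63} \approx -1.1809 \cdot 10^{6}$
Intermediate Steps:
$Q = \frac{22}{3}$ ($Q = 8 - \frac{2}{3} = \frac{22}{3} \approx 7.3333$)
$R{\left(Y \right)} = 2 Y \left(\frac{22}{3} + Y\right)$ ($R{\left(Y \right)} = \left(Y + \frac{22}{3}\right) \left(Y + Y\right) = \left(\frac{22}{3} + Y\right) 2 Y = 2 Y \left(\frac{22}{3} + Y\right)$)
$W{\left(J \right)} = \frac{8 J \left(22 + 3 J\right)}{3}$ ($W{\left(J \right)} = 2 \cdot 2 \frac{2 J \left(22 + 3 J\right)}{3} = 4 \frac{2 J \left(22 + 3 J\right)}{3} = \frac{8 J \left(22 + 3 J\right)}{3}$)
$278 \left(\frac{1}{-688 + 625} - W{\left(-27 \right)}\right) = 278 \left(\frac{1}{-688 + 625} - \frac{8}{3} \left(-27\right) \left(22 + 3 \left(-27\right)\right)\right) = 278 \left(\frac{1}{-63} - \frac{8}{3} \left(-27\right) \left(22 - 81\right)\right) = 278 \left(- \frac{1}{63} - \frac{8}{3} \left(-27\right) \left(-59\right)\right) = 278 \left(- \frac{1}{63} - 4248\right) = 278 \left(- \frac{267625}{63}\right) = - \frac{74399750}{63}$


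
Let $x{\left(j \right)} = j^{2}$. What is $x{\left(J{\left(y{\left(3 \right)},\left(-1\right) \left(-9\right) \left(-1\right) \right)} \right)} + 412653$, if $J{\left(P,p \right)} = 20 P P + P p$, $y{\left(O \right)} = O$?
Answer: $436062$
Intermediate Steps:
$J{\left(P,p \right)} = 20 P^{2} + P p$
$x{\left(J{\left(y{\left(3 \right)},\left(-1\right) \left(-9\right) \left(-1\right) \right)} \right)} + 412653 = \left(3 \left(\left(-1\right) \left(-9\right) \left(-1\right) + 20 \cdot 3\right)\right)^{2} + 412653 = \left(3 \left(9 \left(-1\right) + 60\right)\right)^{2} + 412653 = \left(3 \left(-9 + 60\right)\right)^{2} + 412653 = \left(3 \cdot 51\right)^{2} + 412653 = 153^{2} + 412653 = 23409 + 412653 = 436062$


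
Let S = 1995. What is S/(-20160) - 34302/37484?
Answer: -1824545/1799232 ≈ -1.0141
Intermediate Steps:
S/(-20160) - 34302/37484 = 1995/(-20160) - 34302/37484 = 1995*(-1/20160) - 34302*1/37484 = -19/192 - 17151/18742 = -1824545/1799232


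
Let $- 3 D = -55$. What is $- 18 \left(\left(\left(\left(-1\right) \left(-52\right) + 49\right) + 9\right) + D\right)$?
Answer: $-2310$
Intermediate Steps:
$D = \frac{55}{3}$ ($D = \left(- \frac{1}{3}\right) \left(-55\right) = \frac{55}{3} \approx 18.333$)
$- 18 \left(\left(\left(\left(-1\right) \left(-52\right) + 49\right) + 9\right) + D\right) = - 18 \left(\left(\left(\left(-1\right) \left(-52\right) + 49\right) + 9\right) + \frac{55}{3}\right) = - 18 \left(\left(\left(52 + 49\right) + 9\right) + \frac{55}{3}\right) = - 18 \left(\left(101 + 9\right) + \frac{55}{3}\right) = - 18 \left(110 + \frac{55}{3}\right) = \left(-18\right) \frac{385}{3} = -2310$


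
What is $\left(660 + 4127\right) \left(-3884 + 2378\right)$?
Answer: $-7209222$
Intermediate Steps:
$\left(660 + 4127\right) \left(-3884 + 2378\right) = 4787 \left(-1506\right) = -7209222$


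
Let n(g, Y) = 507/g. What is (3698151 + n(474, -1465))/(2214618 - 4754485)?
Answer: -584308027/401298986 ≈ -1.4560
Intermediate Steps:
(3698151 + n(474, -1465))/(2214618 - 4754485) = (3698151 + 507/474)/(2214618 - 4754485) = (3698151 + 507*(1/474))/(-2539867) = (3698151 + 169/158)*(-1/2539867) = (584308027/158)*(-1/2539867) = -584308027/401298986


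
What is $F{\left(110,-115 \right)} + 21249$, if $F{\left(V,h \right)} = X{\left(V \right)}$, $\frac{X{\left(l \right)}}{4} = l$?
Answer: $21689$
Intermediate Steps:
$X{\left(l \right)} = 4 l$
$F{\left(V,h \right)} = 4 V$
$F{\left(110,-115 \right)} + 21249 = 4 \cdot 110 + 21249 = 440 + 21249 = 21689$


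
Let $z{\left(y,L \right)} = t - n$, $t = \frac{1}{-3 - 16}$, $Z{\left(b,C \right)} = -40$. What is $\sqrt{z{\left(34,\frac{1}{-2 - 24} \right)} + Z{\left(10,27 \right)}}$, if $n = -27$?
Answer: $\frac{2 i \sqrt{1178}}{19} \approx 3.6128 i$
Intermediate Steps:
$t = - \frac{1}{19}$ ($t = \frac{1}{-19} = - \frac{1}{19} \approx -0.052632$)
$z{\left(y,L \right)} = \frac{512}{19}$ ($z{\left(y,L \right)} = - \frac{1}{19} - -27 = - \frac{1}{19} + 27 = \frac{512}{19}$)
$\sqrt{z{\left(34,\frac{1}{-2 - 24} \right)} + Z{\left(10,27 \right)}} = \sqrt{\frac{512}{19} - 40} = \sqrt{- \frac{248}{19}} = \frac{2 i \sqrt{1178}}{19}$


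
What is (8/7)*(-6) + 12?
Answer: 36/7 ≈ 5.1429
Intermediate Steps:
(8/7)*(-6) + 12 = -48/7 + 12 = 36/7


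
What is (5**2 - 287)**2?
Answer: 68644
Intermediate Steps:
(5**2 - 287)**2 = (25 - 287)**2 = (-262)**2 = 68644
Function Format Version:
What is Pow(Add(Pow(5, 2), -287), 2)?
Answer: 68644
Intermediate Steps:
Pow(Add(Pow(5, 2), -287), 2) = Pow(Add(25, -287), 2) = Pow(-262, 2) = 68644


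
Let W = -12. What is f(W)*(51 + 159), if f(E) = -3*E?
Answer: 7560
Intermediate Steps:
f(W)*(51 + 159) = (-3*(-12))*(51 + 159) = 36*210 = 7560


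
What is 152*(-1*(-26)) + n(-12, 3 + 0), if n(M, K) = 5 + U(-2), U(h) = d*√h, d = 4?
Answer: 3957 + 4*I*√2 ≈ 3957.0 + 5.6569*I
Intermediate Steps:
U(h) = 4*√h
n(M, K) = 5 + 4*I*√2 (n(M, K) = 5 + 4*√(-2) = 5 + 4*(I*√2) = 5 + 4*I*√2)
152*(-1*(-26)) + n(-12, 3 + 0) = 152*(-1*(-26)) + (5 + 4*I*√2) = 152*26 + (5 + 4*I*√2) = 3952 + (5 + 4*I*√2) = 3957 + 4*I*√2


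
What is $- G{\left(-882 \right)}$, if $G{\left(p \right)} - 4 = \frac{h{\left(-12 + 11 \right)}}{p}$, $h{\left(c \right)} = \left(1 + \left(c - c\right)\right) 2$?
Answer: $- \frac{1763}{441} \approx -3.9977$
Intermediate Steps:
$h{\left(c \right)} = 2$ ($h{\left(c \right)} = \left(1 + 0\right) 2 = 1 \cdot 2 = 2$)
$G{\left(p \right)} = 4 + \frac{2}{p}$
$- G{\left(-882 \right)} = - (4 + \frac{2}{-882}) = - (4 + 2 \left(- \frac{1}{882}\right)) = - (4 - \frac{1}{441}) = \left(-1\right) \frac{1763}{441} = - \frac{1763}{441}$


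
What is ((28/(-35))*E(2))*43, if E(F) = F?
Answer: -344/5 ≈ -68.800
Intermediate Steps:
((28/(-35))*E(2))*43 = ((28/(-35))*2)*43 = ((28*(-1/35))*2)*43 = -⅘*2*43 = -8/5*43 = -344/5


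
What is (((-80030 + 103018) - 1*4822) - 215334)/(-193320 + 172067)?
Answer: 197168/21253 ≈ 9.2772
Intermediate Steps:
(((-80030 + 103018) - 1*4822) - 215334)/(-193320 + 172067) = ((22988 - 4822) - 215334)/(-21253) = (18166 - 215334)*(-1/21253) = -197168*(-1/21253) = 197168/21253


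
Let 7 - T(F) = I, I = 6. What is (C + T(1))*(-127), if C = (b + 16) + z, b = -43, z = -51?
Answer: 9779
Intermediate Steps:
T(F) = 1 (T(F) = 7 - 1*6 = 7 - 6 = 1)
C = -78 (C = (-43 + 16) - 51 = -27 - 51 = -78)
(C + T(1))*(-127) = (-78 + 1)*(-127) = -77*(-127) = 9779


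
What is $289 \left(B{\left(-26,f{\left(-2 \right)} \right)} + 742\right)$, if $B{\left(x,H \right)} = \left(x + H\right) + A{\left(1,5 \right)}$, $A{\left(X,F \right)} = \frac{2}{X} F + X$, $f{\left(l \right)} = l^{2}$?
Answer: $211259$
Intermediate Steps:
$A{\left(X,F \right)} = X + \frac{2 F}{X}$ ($A{\left(X,F \right)} = \frac{2 F}{X} + X = X + \frac{2 F}{X}$)
$B{\left(x,H \right)} = 11 + H + x$ ($B{\left(x,H \right)} = \left(x + H\right) + \left(1 + 2 \cdot 5 \cdot 1^{-1}\right) = \left(H + x\right) + \left(1 + 2 \cdot 5 \cdot 1\right) = \left(H + x\right) + \left(1 + 10\right) = \left(H + x\right) + 11 = 11 + H + x$)
$289 \left(B{\left(-26,f{\left(-2 \right)} \right)} + 742\right) = 289 \left(\left(11 + \left(-2\right)^{2} - 26\right) + 742\right) = 289 \left(\left(11 + 4 - 26\right) + 742\right) = 289 \left(-11 + 742\right) = 289 \cdot 731 = 211259$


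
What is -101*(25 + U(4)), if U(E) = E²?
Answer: -4141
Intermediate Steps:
-101*(25 + U(4)) = -101*(25 + 4²) = -101*(25 + 16) = -101*41 = -4141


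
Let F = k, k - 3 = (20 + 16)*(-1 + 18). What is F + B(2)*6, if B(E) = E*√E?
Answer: 615 + 12*√2 ≈ 631.97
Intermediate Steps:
k = 615 (k = 3 + (20 + 16)*(-1 + 18) = 3 + 36*17 = 3 + 612 = 615)
B(E) = E^(3/2)
F = 615
F + B(2)*6 = 615 + 2^(3/2)*6 = 615 + (2*√2)*6 = 615 + 12*√2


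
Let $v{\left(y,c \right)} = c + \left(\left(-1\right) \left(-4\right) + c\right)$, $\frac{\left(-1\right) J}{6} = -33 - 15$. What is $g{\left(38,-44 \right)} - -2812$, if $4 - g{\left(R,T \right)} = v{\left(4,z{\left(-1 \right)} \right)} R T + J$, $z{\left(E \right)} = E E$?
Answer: $12560$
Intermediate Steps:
$J = 288$ ($J = - 6 \left(-33 - 15\right) = \left(-6\right) \left(-48\right) = 288$)
$z{\left(E \right)} = E^{2}$
$v{\left(y,c \right)} = 4 + 2 c$ ($v{\left(y,c \right)} = c + \left(4 + c\right) = 4 + 2 c$)
$g{\left(R,T \right)} = -284 - 6 R T$ ($g{\left(R,T \right)} = 4 - \left(\left(4 + 2 \left(-1\right)^{2}\right) R T + 288\right) = 4 - \left(\left(4 + 2 \cdot 1\right) R T + 288\right) = 4 - \left(\left(4 + 2\right) R T + 288\right) = 4 - \left(6 R T + 288\right) = 4 - \left(288 + 6 R T\right) = -284 - 6 R T$)
$g{\left(38,-44 \right)} - -2812 = \left(-284 - 228 \left(-44\right)\right) - -2812 = \left(-284 + 10032\right) + 2812 = 9748 + 2812 = 12560$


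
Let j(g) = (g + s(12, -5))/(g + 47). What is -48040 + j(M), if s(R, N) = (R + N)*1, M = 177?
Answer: -1345097/28 ≈ -48039.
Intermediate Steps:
s(R, N) = N + R (s(R, N) = (N + R)*1 = N + R)
j(g) = (7 + g)/(47 + g) (j(g) = (g + (-5 + 12))/(g + 47) = (g + 7)/(47 + g) = (7 + g)/(47 + g))
-48040 + j(M) = -48040 + (7 + 177)/(47 + 177) = -48040 + 184/224 = -48040 + (1/224)*184 = -48040 + 23/28 = -1345097/28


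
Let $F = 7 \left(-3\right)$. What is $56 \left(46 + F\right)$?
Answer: $1400$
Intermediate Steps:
$F = -21$
$56 \left(46 + F\right) = 56 \left(46 - 21\right) = 56 \cdot 25 = 1400$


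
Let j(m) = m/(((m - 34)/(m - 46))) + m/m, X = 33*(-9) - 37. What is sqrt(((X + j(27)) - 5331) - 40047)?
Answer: 18*I*sqrt(6902)/7 ≈ 213.63*I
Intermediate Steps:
X = -334 (X = -297 - 37 = -334)
j(m) = 1 + m*(-46 + m)/(-34 + m) (j(m) = m/(((-34 + m)/(-46 + m))) + 1 = m*((-46 + m)/(-34 + m)) + 1 = m*(-46 + m)/(-34 + m) + 1 = 1 + m*(-46 + m)/(-34 + m))
sqrt(((X + j(27)) - 5331) - 40047) = sqrt(((-334 + (-34 + 27**2 - 45*27)/(-34 + 27)) - 5331) - 40047) = sqrt(((-334 + (-34 + 729 - 1215)/(-7)) - 5331) - 40047) = sqrt(((-334 - 1/7*(-520)) - 5331) - 40047) = sqrt(((-334 + 520/7) - 5331) - 40047) = sqrt((-1818/7 - 5331) - 40047) = sqrt(-39135/7 - 40047) = sqrt(-319464/7) = 18*I*sqrt(6902)/7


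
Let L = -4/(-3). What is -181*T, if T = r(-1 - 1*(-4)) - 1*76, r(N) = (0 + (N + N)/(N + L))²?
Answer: 2266120/169 ≈ 13409.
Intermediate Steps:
L = 4/3 (L = -⅓*(-4) = 4/3 ≈ 1.3333)
r(N) = 4*N²/(4/3 + N)² (r(N) = (0 + (N + N)/(N + 4/3))² = (0 + (2*N)/(4/3 + N))² = (0 + 2*N/(4/3 + N))² = (2*N/(4/3 + N))² = 4*N²/(4/3 + N)²)
T = -12520/169 (T = 36*(-1 - 1*(-4))²/(4 + 3*(-1 - 1*(-4)))² - 1*76 = 36*(-1 + 4)²/(4 + 3*(-1 + 4))² - 76 = 36*3²/(4 + 3*3)² - 76 = 36*9/(4 + 9)² - 76 = 36*9/13² - 76 = 36*9*(1/169) - 76 = 324/169 - 76 = -12520/169 ≈ -74.083)
-181*T = -181*(-12520/169) = 2266120/169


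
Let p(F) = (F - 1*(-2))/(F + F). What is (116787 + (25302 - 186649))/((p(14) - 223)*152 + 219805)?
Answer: -311920/1301971 ≈ -0.23958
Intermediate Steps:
p(F) = (2 + F)/(2*F) (p(F) = (F + 2)/((2*F)) = (2 + F)*(1/(2*F)) = (2 + F)/(2*F))
(116787 + (25302 - 186649))/((p(14) - 223)*152 + 219805) = (116787 + (25302 - 186649))/(((1/2)*(2 + 14)/14 - 223)*152 + 219805) = (116787 - 161347)/(((1/2)*(1/14)*16 - 223)*152 + 219805) = -44560/((4/7 - 223)*152 + 219805) = -44560/(-1557/7*152 + 219805) = -44560/(-236664/7 + 219805) = -44560/1301971/7 = -44560*7/1301971 = -311920/1301971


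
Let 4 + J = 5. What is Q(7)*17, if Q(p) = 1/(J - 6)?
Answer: -17/5 ≈ -3.4000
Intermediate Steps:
J = 1 (J = -4 + 5 = 1)
Q(p) = -⅕ (Q(p) = 1/(1 - 6) = 1/(-5) = -⅕)
Q(7)*17 = -⅕*17 = -17/5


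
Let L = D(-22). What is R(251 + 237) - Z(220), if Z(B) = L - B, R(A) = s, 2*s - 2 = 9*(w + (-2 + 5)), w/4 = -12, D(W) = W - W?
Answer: 37/2 ≈ 18.500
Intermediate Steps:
D(W) = 0
L = 0
w = -48 (w = 4*(-12) = -48)
s = -403/2 (s = 1 + (9*(-48 + (-2 + 5)))/2 = 1 + (9*(-48 + 3))/2 = 1 + (9*(-45))/2 = 1 + (½)*(-405) = 1 - 405/2 = -403/2 ≈ -201.50)
R(A) = -403/2
Z(B) = -B (Z(B) = 0 - B = -B)
R(251 + 237) - Z(220) = -403/2 - (-1)*220 = -403/2 - 1*(-220) = -403/2 + 220 = 37/2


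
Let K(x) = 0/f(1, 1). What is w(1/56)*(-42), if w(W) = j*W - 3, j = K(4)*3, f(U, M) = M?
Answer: 126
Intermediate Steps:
K(x) = 0 (K(x) = 0/1 = 0*1 = 0)
j = 0 (j = 0*3 = 0)
w(W) = -3 (w(W) = 0*W - 3 = 0 - 3 = -3)
w(1/56)*(-42) = -3*(-42) = 126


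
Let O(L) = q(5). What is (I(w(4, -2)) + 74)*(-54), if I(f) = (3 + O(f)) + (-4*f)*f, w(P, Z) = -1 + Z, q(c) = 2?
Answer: -2322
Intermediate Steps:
O(L) = 2
I(f) = 5 - 4*f**2 (I(f) = (3 + 2) + (-4*f)*f = 5 - 4*f**2)
(I(w(4, -2)) + 74)*(-54) = ((5 - 4*(-1 - 2)**2) + 74)*(-54) = ((5 - 4*(-3)**2) + 74)*(-54) = ((5 - 4*9) + 74)*(-54) = ((5 - 36) + 74)*(-54) = (-31 + 74)*(-54) = 43*(-54) = -2322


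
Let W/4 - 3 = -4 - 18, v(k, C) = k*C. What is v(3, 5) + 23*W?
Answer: -1733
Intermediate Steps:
v(k, C) = C*k
W = -76 (W = 12 + 4*(-4 - 18) = 12 + 4*(-22) = 12 - 88 = -76)
v(3, 5) + 23*W = 5*3 + 23*(-76) = 15 - 1748 = -1733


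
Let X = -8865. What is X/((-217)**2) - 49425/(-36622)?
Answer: 2002719795/1724493358 ≈ 1.1613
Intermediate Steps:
X/((-217)**2) - 49425/(-36622) = -8865/((-217)**2) - 49425/(-36622) = -8865/47089 - 49425*(-1/36622) = -8865*1/47089 + 49425/36622 = -8865/47089 + 49425/36622 = 2002719795/1724493358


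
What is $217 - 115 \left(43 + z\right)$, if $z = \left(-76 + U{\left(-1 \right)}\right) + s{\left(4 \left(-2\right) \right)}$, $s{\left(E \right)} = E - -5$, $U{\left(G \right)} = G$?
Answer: $4472$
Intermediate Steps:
$s{\left(E \right)} = 5 + E$ ($s{\left(E \right)} = E + 5 = 5 + E$)
$z = -80$ ($z = \left(-76 - 1\right) + \left(5 + 4 \left(-2\right)\right) = -77 + \left(5 - 8\right) = -77 - 3 = -80$)
$217 - 115 \left(43 + z\right) = 217 - 115 \left(43 - 80\right) = 217 - -4255 = 217 + 4255 = 4472$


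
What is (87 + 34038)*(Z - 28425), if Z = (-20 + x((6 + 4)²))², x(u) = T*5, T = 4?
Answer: -970003125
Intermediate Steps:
x(u) = 20 (x(u) = 4*5 = 20)
Z = 0 (Z = (-20 + 20)² = 0² = 0)
(87 + 34038)*(Z - 28425) = (87 + 34038)*(0 - 28425) = 34125*(-28425) = -970003125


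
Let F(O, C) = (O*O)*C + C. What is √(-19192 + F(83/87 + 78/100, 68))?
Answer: I*√89501226067/2175 ≈ 137.55*I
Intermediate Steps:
F(O, C) = C + C*O² (F(O, C) = O²*C + C = C*O² + C = C + C*O²)
√(-19192 + F(83/87 + 78/100, 68)) = √(-19192 + 68*(1 + (83/87 + 78/100)²)) = √(-19192 + 68*(1 + (83*(1/87) + 78*(1/100))²)) = √(-19192 + 68*(1 + (83/87 + 39/50)²)) = √(-19192 + 68*(1 + (7543/4350)²)) = √(-19192 + 68*(1 + 56896849/18922500)) = √(-19192 + 68*(75819349/18922500)) = √(-19192 + 1288928933/4730625) = √(-89501226067/4730625) = I*√89501226067/2175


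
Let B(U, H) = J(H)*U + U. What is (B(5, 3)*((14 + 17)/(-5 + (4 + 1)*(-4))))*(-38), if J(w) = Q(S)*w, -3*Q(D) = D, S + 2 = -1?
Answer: 4712/5 ≈ 942.40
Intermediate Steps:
S = -3 (S = -2 - 1 = -3)
Q(D) = -D/3
J(w) = w (J(w) = (-⅓*(-3))*w = 1*w = w)
B(U, H) = U + H*U (B(U, H) = H*U + U = U + H*U)
(B(5, 3)*((14 + 17)/(-5 + (4 + 1)*(-4))))*(-38) = ((5*(1 + 3))*((14 + 17)/(-5 + (4 + 1)*(-4))))*(-38) = ((5*4)*(31/(-5 + 5*(-4))))*(-38) = (20*(31/(-5 - 20)))*(-38) = (20*(31/(-25)))*(-38) = (20*(31*(-1/25)))*(-38) = (20*(-31/25))*(-38) = -124/5*(-38) = 4712/5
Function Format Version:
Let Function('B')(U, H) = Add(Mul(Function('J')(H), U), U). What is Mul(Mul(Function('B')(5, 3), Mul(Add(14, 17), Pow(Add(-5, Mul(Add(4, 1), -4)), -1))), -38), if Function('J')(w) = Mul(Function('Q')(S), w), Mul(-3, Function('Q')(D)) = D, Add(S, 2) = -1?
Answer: Rational(4712, 5) ≈ 942.40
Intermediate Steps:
S = -3 (S = Add(-2, -1) = -3)
Function('Q')(D) = Mul(Rational(-1, 3), D)
Function('J')(w) = w (Function('J')(w) = Mul(Mul(Rational(-1, 3), -3), w) = Mul(1, w) = w)
Function('B')(U, H) = Add(U, Mul(H, U)) (Function('B')(U, H) = Add(Mul(H, U), U) = Add(U, Mul(H, U)))
Mul(Mul(Function('B')(5, 3), Mul(Add(14, 17), Pow(Add(-5, Mul(Add(4, 1), -4)), -1))), -38) = Mul(Mul(Mul(5, Add(1, 3)), Mul(Add(14, 17), Pow(Add(-5, Mul(Add(4, 1), -4)), -1))), -38) = Mul(Mul(Mul(5, 4), Mul(31, Pow(Add(-5, Mul(5, -4)), -1))), -38) = Mul(Mul(20, Mul(31, Pow(Add(-5, -20), -1))), -38) = Mul(Mul(20, Mul(31, Pow(-25, -1))), -38) = Mul(Mul(20, Mul(31, Rational(-1, 25))), -38) = Mul(Mul(20, Rational(-31, 25)), -38) = Mul(Rational(-124, 5), -38) = Rational(4712, 5)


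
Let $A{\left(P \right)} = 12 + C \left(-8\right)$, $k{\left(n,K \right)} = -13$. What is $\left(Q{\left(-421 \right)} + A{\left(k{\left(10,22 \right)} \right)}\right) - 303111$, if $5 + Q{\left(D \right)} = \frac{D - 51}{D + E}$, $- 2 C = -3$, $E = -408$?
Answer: $- \frac{251282692}{829} \approx -3.0312 \cdot 10^{5}$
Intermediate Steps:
$C = \frac{3}{2}$ ($C = \left(- \frac{1}{2}\right) \left(-3\right) = \frac{3}{2} \approx 1.5$)
$Q{\left(D \right)} = -5 + \frac{-51 + D}{-408 + D}$ ($Q{\left(D \right)} = -5 + \frac{D - 51}{D - 408} = -5 + \frac{-51 + D}{-408 + D}$)
$A{\left(P \right)} = 0$ ($A{\left(P \right)} = 12 + \frac{3}{2} \left(-8\right) = 12 - 12 = 0$)
$\left(Q{\left(-421 \right)} + A{\left(k{\left(10,22 \right)} \right)}\right) - 303111 = \left(\frac{1989 - -1684}{-408 - 421} + 0\right) - 303111 = \left(\frac{1989 + 1684}{-829} + 0\right) - 303111 = \left(\left(- \frac{1}{829}\right) 3673 + 0\right) - 303111 = \left(- \frac{3673}{829} + 0\right) - 303111 = - \frac{3673}{829} - 303111 = - \frac{251282692}{829}$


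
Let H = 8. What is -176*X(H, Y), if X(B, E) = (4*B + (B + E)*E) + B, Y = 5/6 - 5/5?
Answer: -61292/9 ≈ -6810.2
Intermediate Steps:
Y = -1/6 (Y = 5*(1/6) - 5*1/5 = 5/6 - 1 = -1/6 ≈ -0.16667)
X(B, E) = 5*B + E*(B + E) (X(B, E) = (4*B + E*(B + E)) + B = 5*B + E*(B + E))
-176*X(H, Y) = -176*((-1/6)**2 + 5*8 + 8*(-1/6)) = -176*(1/36 + 40 - 4/3) = -176*1393/36 = -61292/9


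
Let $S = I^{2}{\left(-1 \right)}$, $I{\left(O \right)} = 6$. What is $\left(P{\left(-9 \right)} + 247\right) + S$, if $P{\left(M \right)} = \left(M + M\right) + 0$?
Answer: $265$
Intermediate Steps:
$P{\left(M \right)} = 2 M$ ($P{\left(M \right)} = 2 M + 0 = 2 M$)
$S = 36$ ($S = 6^{2} = 36$)
$\left(P{\left(-9 \right)} + 247\right) + S = \left(2 \left(-9\right) + 247\right) + 36 = \left(-18 + 247\right) + 36 = 229 + 36 = 265$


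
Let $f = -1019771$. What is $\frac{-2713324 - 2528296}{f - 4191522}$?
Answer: $\frac{5241620}{5211293} \approx 1.0058$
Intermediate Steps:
$\frac{-2713324 - 2528296}{f - 4191522} = \frac{-2713324 - 2528296}{-1019771 - 4191522} = - \frac{5241620}{-5211293} = \left(-5241620\right) \left(- \frac{1}{5211293}\right) = \frac{5241620}{5211293}$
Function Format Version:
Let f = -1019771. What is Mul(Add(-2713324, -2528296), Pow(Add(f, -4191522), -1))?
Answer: Rational(5241620, 5211293) ≈ 1.0058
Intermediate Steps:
Mul(Add(-2713324, -2528296), Pow(Add(f, -4191522), -1)) = Mul(Add(-2713324, -2528296), Pow(Add(-1019771, -4191522), -1)) = Mul(-5241620, Pow(-5211293, -1)) = Mul(-5241620, Rational(-1, 5211293)) = Rational(5241620, 5211293)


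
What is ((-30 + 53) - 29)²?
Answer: 36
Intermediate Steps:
((-30 + 53) - 29)² = (23 - 29)² = (-6)² = 36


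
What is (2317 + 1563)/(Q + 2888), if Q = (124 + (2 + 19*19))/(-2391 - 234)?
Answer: 10185000/7580513 ≈ 1.3436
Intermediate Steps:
Q = -487/2625 (Q = (124 + (2 + 361))/(-2625) = (124 + 363)*(-1/2625) = 487*(-1/2625) = -487/2625 ≈ -0.18552)
(2317 + 1563)/(Q + 2888) = (2317 + 1563)/(-487/2625 + 2888) = 3880/(7580513/2625) = 3880*(2625/7580513) = 10185000/7580513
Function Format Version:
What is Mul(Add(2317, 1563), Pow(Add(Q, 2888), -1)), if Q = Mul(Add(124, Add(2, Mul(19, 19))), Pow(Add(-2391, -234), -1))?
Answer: Rational(10185000, 7580513) ≈ 1.3436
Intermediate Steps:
Q = Rational(-487, 2625) (Q = Mul(Add(124, Add(2, 361)), Pow(-2625, -1)) = Mul(Add(124, 363), Rational(-1, 2625)) = Mul(487, Rational(-1, 2625)) = Rational(-487, 2625) ≈ -0.18552)
Mul(Add(2317, 1563), Pow(Add(Q, 2888), -1)) = Mul(Add(2317, 1563), Pow(Add(Rational(-487, 2625), 2888), -1)) = Mul(3880, Pow(Rational(7580513, 2625), -1)) = Mul(3880, Rational(2625, 7580513)) = Rational(10185000, 7580513)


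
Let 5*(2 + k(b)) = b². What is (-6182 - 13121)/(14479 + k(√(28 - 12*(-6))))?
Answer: -19303/14497 ≈ -1.3315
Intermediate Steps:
k(b) = -2 + b²/5
(-6182 - 13121)/(14479 + k(√(28 - 12*(-6)))) = (-6182 - 13121)/(14479 + (-2 + (√(28 - 12*(-6)))²/5)) = -19303/(14479 + (-2 + (√(28 + 72))²/5)) = -19303/(14479 + (-2 + (√100)²/5)) = -19303/(14479 + (-2 + (⅕)*10²)) = -19303/(14479 + (-2 + (⅕)*100)) = -19303/(14479 + (-2 + 20)) = -19303/(14479 + 18) = -19303/14497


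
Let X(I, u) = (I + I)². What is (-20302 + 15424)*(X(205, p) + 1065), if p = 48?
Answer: -825186870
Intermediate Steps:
X(I, u) = 4*I² (X(I, u) = (2*I)² = 4*I²)
(-20302 + 15424)*(X(205, p) + 1065) = (-20302 + 15424)*(4*205² + 1065) = -4878*(4*42025 + 1065) = -4878*(168100 + 1065) = -4878*169165 = -825186870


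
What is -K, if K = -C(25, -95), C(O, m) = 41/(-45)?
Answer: -41/45 ≈ -0.91111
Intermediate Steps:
C(O, m) = -41/45 (C(O, m) = 41*(-1/45) = -41/45)
K = 41/45 (K = -1*(-41/45) = 41/45 ≈ 0.91111)
-K = -1*41/45 = -41/45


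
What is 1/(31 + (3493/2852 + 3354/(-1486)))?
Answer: 2119036/63502611 ≈ 0.033369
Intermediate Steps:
1/(31 + (3493/2852 + 3354/(-1486))) = 1/(31 + (3493*(1/2852) + 3354*(-1/1486))) = 1/(31 + (3493/2852 - 1677/743)) = 1/(31 - 2187505/2119036) = 1/(63502611/2119036) = 2119036/63502611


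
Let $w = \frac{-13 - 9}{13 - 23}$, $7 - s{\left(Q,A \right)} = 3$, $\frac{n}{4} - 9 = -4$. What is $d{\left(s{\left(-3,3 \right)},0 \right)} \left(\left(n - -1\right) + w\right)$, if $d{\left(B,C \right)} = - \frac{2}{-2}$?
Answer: $\frac{116}{5} \approx 23.2$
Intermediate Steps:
$n = 20$ ($n = 36 + 4 \left(-4\right) = 36 - 16 = 20$)
$s{\left(Q,A \right)} = 4$ ($s{\left(Q,A \right)} = 7 - 3 = 4$)
$d{\left(B,C \right)} = 1$ ($d{\left(B,C \right)} = \left(-2\right) \left(- \frac{1}{2}\right) = 1$)
$w = \frac{11}{5}$ ($w = - \frac{22}{-10} = \left(-22\right) \left(- \frac{1}{10}\right) = \frac{11}{5} \approx 2.2$)
$d{\left(s{\left(-3,3 \right)},0 \right)} \left(\left(n - -1\right) + w\right) = 1 \left(\left(20 - -1\right) + \frac{11}{5}\right) = 1 \left(\left(20 + 1\right) + \frac{11}{5}\right) = 1 \left(21 + \frac{11}{5}\right) = 1 \cdot \frac{116}{5} = \frac{116}{5}$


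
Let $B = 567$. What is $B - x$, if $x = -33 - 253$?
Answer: $853$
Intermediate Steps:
$x = -286$ ($x = -33 - 253 = -286$)
$B - x = 567 - -286 = 567 + 286 = 853$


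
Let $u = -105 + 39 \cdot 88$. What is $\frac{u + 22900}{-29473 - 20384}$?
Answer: $- \frac{26227}{49857} \approx -0.52604$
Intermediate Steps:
$u = 3327$ ($u = -105 + 3432 = 3327$)
$\frac{u + 22900}{-29473 - 20384} = \frac{3327 + 22900}{-29473 - 20384} = \frac{26227}{-49857} = 26227 \left(- \frac{1}{49857}\right) = - \frac{26227}{49857}$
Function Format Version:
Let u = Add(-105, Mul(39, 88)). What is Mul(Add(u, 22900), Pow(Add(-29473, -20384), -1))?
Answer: Rational(-26227, 49857) ≈ -0.52604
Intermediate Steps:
u = 3327 (u = Add(-105, 3432) = 3327)
Mul(Add(u, 22900), Pow(Add(-29473, -20384), -1)) = Mul(Add(3327, 22900), Pow(Add(-29473, -20384), -1)) = Mul(26227, Pow(-49857, -1)) = Mul(26227, Rational(-1, 49857)) = Rational(-26227, 49857)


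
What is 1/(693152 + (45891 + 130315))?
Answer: 1/869358 ≈ 1.1503e-6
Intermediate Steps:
1/(693152 + (45891 + 130315)) = 1/(693152 + 176206) = 1/869358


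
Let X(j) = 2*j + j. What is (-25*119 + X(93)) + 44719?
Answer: 42023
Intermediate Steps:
X(j) = 3*j
(-25*119 + X(93)) + 44719 = (-25*119 + 3*93) + 44719 = (-2975 + 279) + 44719 = -2696 + 44719 = 42023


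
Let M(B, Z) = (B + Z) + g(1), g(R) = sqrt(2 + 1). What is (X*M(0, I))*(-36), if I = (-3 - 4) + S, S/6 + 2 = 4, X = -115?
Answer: 20700 + 4140*sqrt(3) ≈ 27871.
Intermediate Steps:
S = 12 (S = -12 + 6*4 = -12 + 24 = 12)
I = 5 (I = (-3 - 4) + 12 = -7 + 12 = 5)
g(R) = sqrt(3)
M(B, Z) = B + Z + sqrt(3) (M(B, Z) = (B + Z) + sqrt(3) = B + Z + sqrt(3))
(X*M(0, I))*(-36) = -115*(0 + 5 + sqrt(3))*(-36) = -115*(5 + sqrt(3))*(-36) = (-575 - 115*sqrt(3))*(-36) = 20700 + 4140*sqrt(3)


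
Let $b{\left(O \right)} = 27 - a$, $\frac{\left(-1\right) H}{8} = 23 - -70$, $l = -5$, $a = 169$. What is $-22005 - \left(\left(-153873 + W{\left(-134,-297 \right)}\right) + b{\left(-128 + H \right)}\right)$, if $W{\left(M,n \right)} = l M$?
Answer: $131340$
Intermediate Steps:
$H = -744$ ($H = - 8 \left(23 - -70\right) = - 8 \left(23 + 70\right) = \left(-8\right) 93 = -744$)
$W{\left(M,n \right)} = - 5 M$
$b{\left(O \right)} = -142$ ($b{\left(O \right)} = 27 - 169 = -142$)
$-22005 - \left(\left(-153873 + W{\left(-134,-297 \right)}\right) + b{\left(-128 + H \right)}\right) = -22005 - \left(\left(-153873 - -670\right) - 142\right) = -22005 - \left(\left(-153873 + 670\right) - 142\right) = -22005 - \left(-153203 - 142\right) = -22005 - -153345 = -22005 + 153345 = 131340$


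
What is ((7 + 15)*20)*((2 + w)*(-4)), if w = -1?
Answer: -1760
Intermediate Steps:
((7 + 15)*20)*((2 + w)*(-4)) = ((7 + 15)*20)*((2 - 1)*(-4)) = (22*20)*(1*(-4)) = 440*(-4) = -1760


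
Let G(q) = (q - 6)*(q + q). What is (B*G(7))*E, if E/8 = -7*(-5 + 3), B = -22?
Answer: -34496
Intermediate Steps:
E = 112 (E = 8*(-7*(-5 + 3)) = 8*(-7*(-2)) = 8*14 = 112)
G(q) = 2*q*(-6 + q) (G(q) = (-6 + q)*(2*q) = 2*q*(-6 + q))
(B*G(7))*E = -44*7*(-6 + 7)*112 = -44*7*112 = -22*14*112 = -308*112 = -34496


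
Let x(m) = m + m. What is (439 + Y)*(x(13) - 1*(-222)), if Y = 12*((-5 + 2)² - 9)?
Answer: 108872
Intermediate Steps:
Y = 0 (Y = 12*((-3)² - 9) = 12*(9 - 9) = 12*0 = 0)
x(m) = 2*m
(439 + Y)*(x(13) - 1*(-222)) = (439 + 0)*(2*13 - 1*(-222)) = 439*(26 + 222) = 439*248 = 108872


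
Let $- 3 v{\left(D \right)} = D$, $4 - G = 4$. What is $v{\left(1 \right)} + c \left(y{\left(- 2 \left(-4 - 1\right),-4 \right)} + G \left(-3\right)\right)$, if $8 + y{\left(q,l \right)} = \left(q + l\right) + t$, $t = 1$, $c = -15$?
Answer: $\frac{44}{3} \approx 14.667$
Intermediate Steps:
$G = 0$ ($G = 4 - 4 = 0$)
$y{\left(q,l \right)} = -7 + l + q$ ($y{\left(q,l \right)} = -8 + \left(\left(q + l\right) + 1\right) = -8 + \left(\left(l + q\right) + 1\right) = -8 + \left(1 + l + q\right) = -7 + l + q$)
$v{\left(D \right)} = - \frac{D}{3}$
$v{\left(1 \right)} + c \left(y{\left(- 2 \left(-4 - 1\right),-4 \right)} + G \left(-3\right)\right) = \left(- \frac{1}{3}\right) 1 - 15 \left(\left(-7 - 4 - 2 \left(-4 - 1\right)\right) + 0 \left(-3\right)\right) = - \frac{1}{3} - 15 \left(\left(-7 - 4 - -10\right) + 0\right) = - \frac{1}{3} - 15 \left(\left(-7 - 4 + 10\right) + 0\right) = - \frac{1}{3} - 15 \left(-1 + 0\right) = - \frac{1}{3} - -15 = - \frac{1}{3} + 15 = \frac{44}{3}$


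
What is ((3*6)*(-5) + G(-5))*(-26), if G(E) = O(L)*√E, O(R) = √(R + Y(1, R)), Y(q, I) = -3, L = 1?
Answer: 2340 + 26*√10 ≈ 2422.2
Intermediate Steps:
O(R) = √(-3 + R) (O(R) = √(R - 3) = √(-3 + R))
G(E) = I*√2*√E (G(E) = √(-3 + 1)*√E = √(-2)*√E = (I*√2)*√E = I*√2*√E)
((3*6)*(-5) + G(-5))*(-26) = ((3*6)*(-5) + I*√2*√(-5))*(-26) = (18*(-5) + I*√2*(I*√5))*(-26) = (-90 - √10)*(-26) = 2340 + 26*√10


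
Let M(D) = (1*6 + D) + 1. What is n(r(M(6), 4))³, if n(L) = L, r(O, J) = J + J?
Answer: 512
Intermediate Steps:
M(D) = 7 + D (M(D) = (6 + D) + 1 = 7 + D)
r(O, J) = 2*J
n(r(M(6), 4))³ = (2*4)³ = 8³ = 512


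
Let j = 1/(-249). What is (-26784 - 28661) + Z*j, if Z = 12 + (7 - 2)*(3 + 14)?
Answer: -13805902/249 ≈ -55445.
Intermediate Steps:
j = -1/249 ≈ -0.0040161
Z = 97 (Z = 12 + 5*17 = 12 + 85 = 97)
(-26784 - 28661) + Z*j = (-26784 - 28661) + 97*(-1/249) = -55445 - 97/249 = -13805902/249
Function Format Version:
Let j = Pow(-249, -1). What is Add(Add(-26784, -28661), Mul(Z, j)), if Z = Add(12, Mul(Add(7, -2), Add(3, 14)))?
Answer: Rational(-13805902, 249) ≈ -55445.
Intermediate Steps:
j = Rational(-1, 249) ≈ -0.0040161
Z = 97 (Z = Add(12, Mul(5, 17)) = Add(12, 85) = 97)
Add(Add(-26784, -28661), Mul(Z, j)) = Add(Add(-26784, -28661), Mul(97, Rational(-1, 249))) = Add(-55445, Rational(-97, 249)) = Rational(-13805902, 249)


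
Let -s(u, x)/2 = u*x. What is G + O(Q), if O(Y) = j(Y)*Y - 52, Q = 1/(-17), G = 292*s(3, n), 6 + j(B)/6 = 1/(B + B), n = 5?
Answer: -149717/17 ≈ -8806.9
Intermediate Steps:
s(u, x) = -2*u*x
j(B) = -36 + 3/B (j(B) = -36 + 6/(B + B) = -36 + 6/((2*B)) = -36 + 6*(1/(2*B)) = -36 + 3/B)
G = -8760 (G = 292*(-2*3*5) = 292*(-30) = -8760)
Q = -1/17 ≈ -0.058824
O(Y) = -52 + Y*(-36 + 3/Y) (O(Y) = (-36 + 3/Y)*Y - 52 = Y*(-36 + 3/Y) - 52 = -52 + Y*(-36 + 3/Y))
G + O(Q) = -8760 + (-49 - 36*(-1/17)) = -8760 + (-49 + 36/17) = -8760 - 797/17 = -149717/17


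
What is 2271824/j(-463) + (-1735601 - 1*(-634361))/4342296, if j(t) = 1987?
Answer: 58706810143/51357989 ≈ 1143.1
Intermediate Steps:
2271824/j(-463) + (-1735601 - 1*(-634361))/4342296 = 2271824/1987 + (-1735601 - 1*(-634361))/4342296 = 2271824*(1/1987) + (-1735601 + 634361)*(1/4342296) = 2271824/1987 - 1101240*1/4342296 = 2271824/1987 - 6555/25847 = 58706810143/51357989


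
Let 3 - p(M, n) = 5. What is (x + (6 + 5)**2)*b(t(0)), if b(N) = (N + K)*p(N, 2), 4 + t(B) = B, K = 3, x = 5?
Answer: 252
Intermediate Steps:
p(M, n) = -2 (p(M, n) = 3 - 1*5 = 3 - 5 = -2)
t(B) = -4 + B
b(N) = -6 - 2*N (b(N) = (N + 3)*(-2) = (3 + N)*(-2) = -6 - 2*N)
(x + (6 + 5)**2)*b(t(0)) = (5 + (6 + 5)**2)*(-6 - 2*(-4 + 0)) = (5 + 11**2)*(-6 - 2*(-4)) = (5 + 121)*(-6 + 8) = 126*2 = 252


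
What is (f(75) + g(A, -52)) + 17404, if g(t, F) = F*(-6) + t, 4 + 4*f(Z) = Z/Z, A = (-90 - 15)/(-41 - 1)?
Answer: 70871/4 ≈ 17718.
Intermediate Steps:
A = 5/2 (A = -105/(-42) = -105*(-1/42) = 5/2 ≈ 2.5000)
f(Z) = -3/4 (f(Z) = -1 + (Z/Z)/4 = -1 + (1/4)*1 = -1 + 1/4 = -3/4)
g(t, F) = t - 6*F (g(t, F) = -6*F + t = t - 6*F)
(f(75) + g(A, -52)) + 17404 = (-3/4 + (5/2 - 6*(-52))) + 17404 = (-3/4 + (5/2 + 312)) + 17404 = (-3/4 + 629/2) + 17404 = 1255/4 + 17404 = 70871/4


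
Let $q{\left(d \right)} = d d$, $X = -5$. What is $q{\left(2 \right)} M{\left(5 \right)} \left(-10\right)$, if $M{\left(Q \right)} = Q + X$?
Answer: $0$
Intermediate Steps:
$M{\left(Q \right)} = -5 + Q$ ($M{\left(Q \right)} = Q - 5 = -5 + Q$)
$q{\left(d \right)} = d^{2}$
$q{\left(2 \right)} M{\left(5 \right)} \left(-10\right) = 2^{2} \left(-5 + 5\right) \left(-10\right) = 4 \cdot 0 \left(-10\right) = 0 \left(-10\right) = 0$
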